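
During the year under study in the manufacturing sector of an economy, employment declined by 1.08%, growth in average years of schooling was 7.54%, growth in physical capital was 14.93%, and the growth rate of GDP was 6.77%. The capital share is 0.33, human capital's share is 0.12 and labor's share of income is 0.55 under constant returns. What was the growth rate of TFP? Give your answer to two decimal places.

Labor's share = 1 − 0.33 − 0.12 = 0.55.
Physical capital: 0.33 × 14.93 = 4.9269 pp.
Average years of schooling: 0.12 × 7.54 = 0.9048 pp.
Employment: 0.55 × (-1.08) = -0.594 pp.
TFP growth = 6.77 − 5.2377 = 1.5323%.

1.53%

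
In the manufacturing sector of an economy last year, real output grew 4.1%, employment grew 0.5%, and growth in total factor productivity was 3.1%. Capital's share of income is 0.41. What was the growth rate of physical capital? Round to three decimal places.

Labor's share = 1 − 0.41 = 0.59.
gY = gA + 0.59×0.5 + 0.41×g.
0.41×g = 4.1 − 3.1 − 0.295 = 0.705.
g = 0.705 / 0.41 = 1.71951%.

1.720%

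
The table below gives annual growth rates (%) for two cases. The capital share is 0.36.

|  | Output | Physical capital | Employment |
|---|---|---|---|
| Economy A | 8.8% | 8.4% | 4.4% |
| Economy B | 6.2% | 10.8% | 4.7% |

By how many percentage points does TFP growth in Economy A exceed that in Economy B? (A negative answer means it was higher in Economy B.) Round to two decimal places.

3.66 percentage points

Labor's share = 1 − 0.36 = 0.64.
Economy A: TFP = 8.8 − 3.024 − 2.816 = 2.96%.
Economy B: TFP = 6.2 − 3.888 − 3.008 = -0.696%.
Difference = 2.96 − (-0.696) = 3.656 pp.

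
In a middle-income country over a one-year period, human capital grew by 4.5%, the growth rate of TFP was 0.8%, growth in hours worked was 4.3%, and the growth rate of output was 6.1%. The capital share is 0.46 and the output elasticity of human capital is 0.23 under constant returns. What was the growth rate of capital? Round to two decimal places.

6.37%

Labor's share = 1 − 0.46 − 0.23 = 0.31.
gY = gA + 0.23×4.5 + 0.31×4.3 + 0.46×g.
0.46×g = 6.1 − 0.8 − 2.368 = 2.932.
g = 2.932 / 0.46 = 6.3739%.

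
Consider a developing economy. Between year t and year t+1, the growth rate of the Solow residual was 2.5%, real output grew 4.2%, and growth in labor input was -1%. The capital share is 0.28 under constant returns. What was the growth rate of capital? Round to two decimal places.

Capital grew 8.64%.

Labor's share = 1 − 0.28 = 0.72.
gY = gA + 0.72×(-1) + 0.28×g.
0.28×g = 4.2 − 2.5 + 0.72 = 2.42.
g = 2.42 / 0.28 = 8.6429%.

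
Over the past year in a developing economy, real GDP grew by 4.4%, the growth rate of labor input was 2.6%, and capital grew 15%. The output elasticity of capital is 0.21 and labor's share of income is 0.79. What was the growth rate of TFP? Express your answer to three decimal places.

-0.804%

Labor's share = 1 − 0.21 = 0.79.
Capital: 0.21 × 15 = 3.15 pp.
Labor input: 0.79 × 2.6 = 2.054 pp.
TFP growth = 4.4 − 5.204 = -0.804%.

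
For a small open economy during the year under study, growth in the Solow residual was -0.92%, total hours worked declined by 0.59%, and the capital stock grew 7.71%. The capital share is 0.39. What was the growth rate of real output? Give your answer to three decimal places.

Real output growth was 1.727%.

Labor's share = 1 − 0.39 = 0.61.
The capital stock: 0.39 × 7.71 = 3.0069 pp.
Total hours worked: 0.61 × (-0.59) = -0.3599 pp.
Output growth = -0.92 + 2.647 = 1.727%.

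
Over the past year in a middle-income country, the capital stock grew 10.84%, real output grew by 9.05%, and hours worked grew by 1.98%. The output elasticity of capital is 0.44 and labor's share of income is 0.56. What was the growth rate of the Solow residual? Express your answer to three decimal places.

Labor's share = 1 − 0.44 = 0.56.
The capital stock: 0.44 × 10.84 = 4.7696 pp.
Hours worked: 0.56 × 1.98 = 1.1088 pp.
TFP growth = 9.05 − 5.8784 = 3.1716%.

3.172%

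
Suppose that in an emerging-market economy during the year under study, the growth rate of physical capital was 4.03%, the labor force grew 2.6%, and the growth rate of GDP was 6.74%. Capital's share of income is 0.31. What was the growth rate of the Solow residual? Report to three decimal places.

Labor's share = 1 − 0.31 = 0.69.
Physical capital: 0.31 × 4.03 = 1.2493 pp.
The labor force: 0.69 × 2.6 = 1.794 pp.
TFP growth = 6.74 − 3.0433 = 3.6967%.

The Solow residual growth was 3.697%.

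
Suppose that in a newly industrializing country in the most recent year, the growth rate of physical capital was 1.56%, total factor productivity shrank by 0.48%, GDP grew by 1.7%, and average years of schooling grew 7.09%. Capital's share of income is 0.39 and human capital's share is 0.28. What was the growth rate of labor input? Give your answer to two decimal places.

Labor's share = 1 − 0.39 − 0.28 = 0.33.
gY = gA + 0.39×1.56 + 0.28×7.09 + 0.33×g.
0.33×g = 1.7 + 0.48 − 2.5936 = -0.4136.
g = -0.4136 / 0.33 = -1.2533%.

-1.25%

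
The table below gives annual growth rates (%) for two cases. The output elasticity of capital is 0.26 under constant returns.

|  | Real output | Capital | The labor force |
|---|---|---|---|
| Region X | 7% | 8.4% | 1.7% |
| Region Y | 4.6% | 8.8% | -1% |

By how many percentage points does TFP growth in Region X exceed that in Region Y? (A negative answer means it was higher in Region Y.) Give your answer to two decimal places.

Labor's share = 1 − 0.26 = 0.74.
Region X: TFP = 7 − 2.184 − 1.258 = 3.558%.
Region Y: TFP = 4.6 − 2.288 + 0.74 = 3.052%.
Difference = 3.558 − (3.052) = 0.506 pp.

0.51 percentage points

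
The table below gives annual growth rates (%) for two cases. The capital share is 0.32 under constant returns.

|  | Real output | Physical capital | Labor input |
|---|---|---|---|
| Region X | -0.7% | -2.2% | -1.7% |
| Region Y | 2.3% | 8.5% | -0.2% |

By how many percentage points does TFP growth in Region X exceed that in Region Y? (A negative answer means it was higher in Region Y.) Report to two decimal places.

Labor's share = 1 − 0.32 = 0.68.
Region X: TFP = -0.7 + 0.704 + 1.156 = 1.16%.
Region Y: TFP = 2.3 − 2.72 + 0.136 = -0.284%.
Difference = 1.16 − (-0.284) = 1.444 pp.

1.44 percentage points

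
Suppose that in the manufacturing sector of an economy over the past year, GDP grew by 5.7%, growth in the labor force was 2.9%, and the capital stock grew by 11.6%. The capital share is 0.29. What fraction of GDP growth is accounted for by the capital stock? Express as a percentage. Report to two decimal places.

The capital stock accounted for 59.02% of growth.

The capital stock contributed 0.29 × 11.6 = 3.364 pp.
Share of growth = 3.364 / 5.7 × 100 = 59.0175%.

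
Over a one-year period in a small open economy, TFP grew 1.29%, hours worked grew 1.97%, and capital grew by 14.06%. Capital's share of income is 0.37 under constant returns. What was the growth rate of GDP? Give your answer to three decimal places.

Labor's share = 1 − 0.37 = 0.63.
Capital: 0.37 × 14.06 = 5.2022 pp.
Hours worked: 0.63 × 1.97 = 1.2411 pp.
Output growth = 1.29 + 6.4433 = 7.7333%.

7.733%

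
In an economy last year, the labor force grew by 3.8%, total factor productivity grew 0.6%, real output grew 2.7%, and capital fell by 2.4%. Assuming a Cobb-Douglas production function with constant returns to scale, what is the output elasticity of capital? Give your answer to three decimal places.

gY = gA + α·gK + (1−α)·gL, so gY − gA − gL = α(gK − gL).
2.7 − 0.6 − 3.8 = α × (-2.4 − 3.8).
-1.7 = -6.2 α, so α = 0.27419.

α = 0.274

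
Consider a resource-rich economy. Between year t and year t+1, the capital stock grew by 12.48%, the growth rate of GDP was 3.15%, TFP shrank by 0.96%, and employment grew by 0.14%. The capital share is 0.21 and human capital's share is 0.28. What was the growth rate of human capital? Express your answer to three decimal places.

Human capital growth was 5.064%.

Labor's share = 1 − 0.21 − 0.28 = 0.51.
gY = gA + 0.21×12.48 + 0.51×0.14 + 0.28×g.
0.28×g = 3.15 + 0.96 − 2.6922 = 1.4178.
g = 1.4178 / 0.28 = 5.06357%.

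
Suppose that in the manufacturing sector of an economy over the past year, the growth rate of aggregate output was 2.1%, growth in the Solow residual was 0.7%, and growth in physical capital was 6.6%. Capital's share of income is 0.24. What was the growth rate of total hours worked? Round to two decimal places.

Labor's share = 1 − 0.24 = 0.76.
gY = gA + 0.24×6.6 + 0.76×g.
0.76×g = 2.1 − 0.7 − 1.584 = -0.184.
g = -0.184 / 0.76 = -0.2421%.

-0.24%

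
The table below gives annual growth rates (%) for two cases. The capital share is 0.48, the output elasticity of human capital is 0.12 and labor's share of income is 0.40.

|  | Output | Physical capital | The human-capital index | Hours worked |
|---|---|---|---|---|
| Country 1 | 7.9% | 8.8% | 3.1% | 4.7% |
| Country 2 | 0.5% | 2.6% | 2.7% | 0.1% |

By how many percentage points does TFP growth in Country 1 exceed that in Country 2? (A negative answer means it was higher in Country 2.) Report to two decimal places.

2.54 percentage points

Labor's share = 1 − 0.48 − 0.12 = 0.4.
Country 1: TFP = 7.9 − 4.224 − 0.372 − 1.88 = 1.424%.
Country 2: TFP = 0.5 − 1.248 − 0.324 − 0.04 = -1.112%.
Difference = 1.424 − (-1.112) = 2.536 pp.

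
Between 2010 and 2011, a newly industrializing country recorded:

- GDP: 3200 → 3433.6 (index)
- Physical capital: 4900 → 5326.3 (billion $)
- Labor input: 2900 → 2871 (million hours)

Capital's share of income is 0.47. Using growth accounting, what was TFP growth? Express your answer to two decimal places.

3.74%

GDP growth = (3433.6 − 3200) / 3200 = 7.3%.
Physical capital growth = (5326.3 − 4900) / 4900 = 8.7%.
Labor input growth = (2871 − 2900) / 2900 = -1%.
Labor's share = 1 − 0.47 = 0.53.
Physical capital: 0.47 × 8.7 = 4.089 pp.
Labor input: 0.53 × (-1) = -0.53 pp.
TFP growth = 7.3 − 3.559 = 3.741%.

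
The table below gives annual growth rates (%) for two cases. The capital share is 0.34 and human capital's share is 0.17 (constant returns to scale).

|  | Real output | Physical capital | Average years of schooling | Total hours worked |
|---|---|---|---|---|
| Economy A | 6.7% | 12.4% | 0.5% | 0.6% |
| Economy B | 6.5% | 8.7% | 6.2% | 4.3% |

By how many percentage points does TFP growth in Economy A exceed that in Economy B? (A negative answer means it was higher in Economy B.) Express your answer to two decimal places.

Labor's share = 1 − 0.34 − 0.17 = 0.49.
Economy A: TFP = 6.7 − 4.216 − 0.085 − 0.294 = 2.105%.
Economy B: TFP = 6.5 − 2.958 − 1.054 − 2.107 = 0.381%.
Difference = 2.105 − (0.381) = 1.724 pp.

1.72 percentage points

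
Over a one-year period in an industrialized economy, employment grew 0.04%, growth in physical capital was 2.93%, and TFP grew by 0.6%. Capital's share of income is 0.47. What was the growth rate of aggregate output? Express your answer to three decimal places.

1.998%

Labor's share = 1 − 0.47 = 0.53.
Physical capital: 0.47 × 2.93 = 1.3771 pp.
Employment: 0.53 × 0.04 = 0.0212 pp.
Output growth = 0.6 + 1.3983 = 1.9983%.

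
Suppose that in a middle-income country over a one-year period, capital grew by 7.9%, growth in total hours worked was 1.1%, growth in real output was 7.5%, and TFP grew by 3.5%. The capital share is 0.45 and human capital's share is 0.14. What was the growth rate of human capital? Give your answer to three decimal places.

-0.043%

Labor's share = 1 − 0.45 − 0.14 = 0.41.
gY = gA + 0.45×7.9 + 0.41×1.1 + 0.14×g.
0.14×g = 7.5 − 3.5 − 4.006 = -0.006.
g = -0.006 / 0.14 = -0.04286%.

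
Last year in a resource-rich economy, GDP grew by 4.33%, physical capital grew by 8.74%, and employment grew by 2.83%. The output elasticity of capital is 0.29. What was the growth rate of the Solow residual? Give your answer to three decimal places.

Labor's share = 1 − 0.29 = 0.71.
Physical capital: 0.29 × 8.74 = 2.5346 pp.
Employment: 0.71 × 2.83 = 2.0093 pp.
TFP growth = 4.33 − 4.5439 = -0.2139%.

-0.214%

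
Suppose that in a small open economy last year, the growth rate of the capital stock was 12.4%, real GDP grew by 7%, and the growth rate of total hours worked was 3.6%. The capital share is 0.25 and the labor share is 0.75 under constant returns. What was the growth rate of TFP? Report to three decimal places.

1.200%

Labor's share = 1 − 0.25 = 0.75.
The capital stock: 0.25 × 12.4 = 3.1 pp.
Total hours worked: 0.75 × 3.6 = 2.7 pp.
TFP growth = 7 − 5.8 = 1.2%.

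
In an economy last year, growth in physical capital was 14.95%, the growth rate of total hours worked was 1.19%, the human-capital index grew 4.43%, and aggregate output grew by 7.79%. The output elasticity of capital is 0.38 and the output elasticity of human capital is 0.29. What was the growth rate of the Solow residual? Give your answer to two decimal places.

0.43%

Labor's share = 1 − 0.38 − 0.29 = 0.33.
Physical capital: 0.38 × 14.95 = 5.681 pp.
The human-capital index: 0.29 × 4.43 = 1.2847 pp.
Total hours worked: 0.33 × 1.19 = 0.3927 pp.
TFP growth = 7.79 − 7.3584 = 0.4316%.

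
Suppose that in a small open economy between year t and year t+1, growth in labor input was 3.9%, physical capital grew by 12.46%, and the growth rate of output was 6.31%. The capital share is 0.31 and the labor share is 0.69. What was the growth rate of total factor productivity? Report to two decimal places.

Labor's share = 1 − 0.31 = 0.69.
Physical capital: 0.31 × 12.46 = 3.8626 pp.
Labor input: 0.69 × 3.9 = 2.691 pp.
TFP growth = 6.31 − 6.5536 = -0.2436%.

-0.24%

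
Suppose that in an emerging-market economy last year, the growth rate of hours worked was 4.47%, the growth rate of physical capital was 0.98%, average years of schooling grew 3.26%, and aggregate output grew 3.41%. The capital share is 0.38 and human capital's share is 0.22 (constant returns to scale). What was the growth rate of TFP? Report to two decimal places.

Labor's share = 1 − 0.38 − 0.22 = 0.4.
Physical capital: 0.38 × 0.98 = 0.3724 pp.
Average years of schooling: 0.22 × 3.26 = 0.7172 pp.
Hours worked: 0.4 × 4.47 = 1.788 pp.
TFP growth = 3.41 − 2.8776 = 0.5324%.

0.53%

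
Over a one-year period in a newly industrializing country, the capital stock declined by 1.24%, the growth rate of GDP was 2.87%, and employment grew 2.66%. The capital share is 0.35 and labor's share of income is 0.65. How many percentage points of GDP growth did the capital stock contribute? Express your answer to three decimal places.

-0.434 pp

Contribution = share × growth = 0.35 × (-1.24) = -0.434 pp.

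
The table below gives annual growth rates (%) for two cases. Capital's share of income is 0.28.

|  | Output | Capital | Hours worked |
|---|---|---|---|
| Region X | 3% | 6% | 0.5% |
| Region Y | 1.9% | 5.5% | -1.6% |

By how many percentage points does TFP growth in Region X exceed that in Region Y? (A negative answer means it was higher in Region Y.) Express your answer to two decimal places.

Labor's share = 1 − 0.28 = 0.72.
Region X: TFP = 3 − 1.68 − 0.36 = 0.96%.
Region Y: TFP = 1.9 − 1.54 + 1.152 = 1.512%.
Difference = 0.96 − (1.512) = -0.552 pp.

-0.55 percentage points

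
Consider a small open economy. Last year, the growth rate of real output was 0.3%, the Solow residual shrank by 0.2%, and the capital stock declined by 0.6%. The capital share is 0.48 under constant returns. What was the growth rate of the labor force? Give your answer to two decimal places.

The labor force growth was 1.52%.

Labor's share = 1 − 0.48 = 0.52.
gY = gA + 0.48×(-0.6) + 0.52×g.
0.52×g = 0.3 + 0.2 + 0.288 = 0.788.
g = 0.788 / 0.52 = 1.5154%.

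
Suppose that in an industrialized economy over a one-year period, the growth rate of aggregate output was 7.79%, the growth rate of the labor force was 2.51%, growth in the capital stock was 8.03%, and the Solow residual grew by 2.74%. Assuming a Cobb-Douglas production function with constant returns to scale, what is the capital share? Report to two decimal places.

gY = gA + α·gK + (1−α)·gL, so gY − gA − gL = α(gK − gL).
7.79 − 2.74 − 2.51 = α × (8.03 − 2.51).
2.54 = 5.52 α, so α = 0.4601.

The capital share is 0.46.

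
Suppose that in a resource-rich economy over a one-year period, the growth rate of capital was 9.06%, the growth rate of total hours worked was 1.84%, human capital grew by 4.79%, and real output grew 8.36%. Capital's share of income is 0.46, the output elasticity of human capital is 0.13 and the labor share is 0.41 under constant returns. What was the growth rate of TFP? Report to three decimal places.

Labor's share = 1 − 0.46 − 0.13 = 0.41.
Capital: 0.46 × 9.06 = 4.1676 pp.
Human capital: 0.13 × 4.79 = 0.6227 pp.
Total hours worked: 0.41 × 1.84 = 0.7544 pp.
TFP growth = 8.36 − 5.5447 = 2.8153%.

2.815%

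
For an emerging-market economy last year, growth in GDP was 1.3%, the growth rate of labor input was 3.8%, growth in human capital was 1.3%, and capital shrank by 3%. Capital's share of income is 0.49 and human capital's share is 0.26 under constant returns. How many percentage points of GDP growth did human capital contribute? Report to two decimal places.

Contribution = share × growth = 0.26 × 1.3 = 0.338 pp.

0.34 pp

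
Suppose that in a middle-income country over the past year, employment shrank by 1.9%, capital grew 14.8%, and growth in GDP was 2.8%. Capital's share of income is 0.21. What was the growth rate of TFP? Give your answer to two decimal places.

Labor's share = 1 − 0.21 = 0.79.
Capital: 0.21 × 14.8 = 3.108 pp.
Employment: 0.79 × (-1.9) = -1.501 pp.
TFP growth = 2.8 − 1.607 = 1.193%.

TFP grew 1.19%.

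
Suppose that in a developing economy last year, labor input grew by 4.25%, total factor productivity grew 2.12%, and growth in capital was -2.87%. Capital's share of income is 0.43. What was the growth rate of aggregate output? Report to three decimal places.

3.308%

Labor's share = 1 − 0.43 = 0.57.
Capital: 0.43 × (-2.87) = -1.2341 pp.
Labor input: 0.57 × 4.25 = 2.4225 pp.
Output growth = 2.12 + 1.1884 = 3.3084%.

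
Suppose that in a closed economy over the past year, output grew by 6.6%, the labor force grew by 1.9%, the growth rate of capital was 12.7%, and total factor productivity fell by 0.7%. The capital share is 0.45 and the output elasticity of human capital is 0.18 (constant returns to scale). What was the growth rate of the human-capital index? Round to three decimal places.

4.900%

Labor's share = 1 − 0.45 − 0.18 = 0.37.
gY = gA + 0.45×12.7 + 0.37×1.9 + 0.18×g.
0.18×g = 6.6 + 0.7 − 6.418 = 0.882.
g = 0.882 / 0.18 = 4.9%.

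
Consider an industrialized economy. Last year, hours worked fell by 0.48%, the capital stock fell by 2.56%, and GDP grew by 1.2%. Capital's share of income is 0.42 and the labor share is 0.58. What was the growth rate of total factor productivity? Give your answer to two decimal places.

Total factor productivity growth was 2.55%.

Labor's share = 1 − 0.42 = 0.58.
The capital stock: 0.42 × (-2.56) = -1.0752 pp.
Hours worked: 0.58 × (-0.48) = -0.2784 pp.
TFP growth = 1.2 + 1.3536 = 2.5536%.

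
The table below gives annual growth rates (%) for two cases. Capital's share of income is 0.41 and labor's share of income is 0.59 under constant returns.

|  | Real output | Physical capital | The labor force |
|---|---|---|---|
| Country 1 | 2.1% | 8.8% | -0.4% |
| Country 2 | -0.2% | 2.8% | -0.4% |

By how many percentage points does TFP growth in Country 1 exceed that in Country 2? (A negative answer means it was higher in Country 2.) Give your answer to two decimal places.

Labor's share = 1 − 0.41 = 0.59.
Country 1: TFP = 2.1 − 3.608 + 0.236 = -1.272%.
Country 2: TFP = -0.2 − 1.148 + 0.236 = -1.112%.
Difference = -1.272 − (-1.112) = -0.16 pp.

-0.16 percentage points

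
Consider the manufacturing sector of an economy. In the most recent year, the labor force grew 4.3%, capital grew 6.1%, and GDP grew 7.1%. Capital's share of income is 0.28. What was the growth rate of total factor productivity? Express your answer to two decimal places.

2.30%

Labor's share = 1 − 0.28 = 0.72.
Capital: 0.28 × 6.1 = 1.708 pp.
The labor force: 0.72 × 4.3 = 3.096 pp.
TFP growth = 7.1 − 4.804 = 2.296%.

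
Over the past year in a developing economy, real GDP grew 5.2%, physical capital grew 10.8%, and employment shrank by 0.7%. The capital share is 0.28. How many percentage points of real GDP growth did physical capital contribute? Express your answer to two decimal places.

Contribution = share × growth = 0.28 × 10.8 = 3.024 pp.

3.02 pp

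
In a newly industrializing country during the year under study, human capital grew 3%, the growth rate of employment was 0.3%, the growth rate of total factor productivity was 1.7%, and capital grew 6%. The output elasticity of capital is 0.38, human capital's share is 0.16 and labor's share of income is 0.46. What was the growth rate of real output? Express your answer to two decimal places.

Labor's share = 1 − 0.38 − 0.16 = 0.46.
Capital: 0.38 × 6 = 2.28 pp.
Human capital: 0.16 × 3 = 0.48 pp.
Employment: 0.46 × 0.3 = 0.138 pp.
Output growth = 1.7 + 2.898 = 4.598%.

Real output growth was 4.60%.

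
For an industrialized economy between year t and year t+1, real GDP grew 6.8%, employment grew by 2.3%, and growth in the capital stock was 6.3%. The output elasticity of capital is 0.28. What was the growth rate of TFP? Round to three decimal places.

3.380%

Labor's share = 1 − 0.28 = 0.72.
The capital stock: 0.28 × 6.3 = 1.764 pp.
Employment: 0.72 × 2.3 = 1.656 pp.
TFP growth = 6.8 − 3.42 = 3.38%.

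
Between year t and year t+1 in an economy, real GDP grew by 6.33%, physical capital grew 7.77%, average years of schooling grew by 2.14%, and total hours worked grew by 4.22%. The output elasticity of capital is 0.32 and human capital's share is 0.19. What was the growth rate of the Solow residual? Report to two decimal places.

Labor's share = 1 − 0.32 − 0.19 = 0.49.
Physical capital: 0.32 × 7.77 = 2.4864 pp.
Average years of schooling: 0.19 × 2.14 = 0.4066 pp.
Total hours worked: 0.49 × 4.22 = 2.0678 pp.
TFP growth = 6.33 − 4.9608 = 1.3692%.

1.37%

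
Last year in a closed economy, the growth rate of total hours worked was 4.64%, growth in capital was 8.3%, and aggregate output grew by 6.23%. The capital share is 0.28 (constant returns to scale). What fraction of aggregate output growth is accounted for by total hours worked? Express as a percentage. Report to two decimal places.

Labor's share = 1 − 0.28 = 0.72.
Total hours worked contributed 0.72 × 4.64 = 3.3408 pp.
Share of growth = 3.3408 / 6.23 × 100 = 53.6244%.

Total hours worked accounted for 53.62% of growth.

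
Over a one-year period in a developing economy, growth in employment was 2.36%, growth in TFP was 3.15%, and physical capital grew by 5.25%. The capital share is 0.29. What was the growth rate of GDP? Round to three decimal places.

6.348%

Labor's share = 1 − 0.29 = 0.71.
Physical capital: 0.29 × 5.25 = 1.5225 pp.
Employment: 0.71 × 2.36 = 1.6756 pp.
Output growth = 3.15 + 3.1981 = 6.3481%.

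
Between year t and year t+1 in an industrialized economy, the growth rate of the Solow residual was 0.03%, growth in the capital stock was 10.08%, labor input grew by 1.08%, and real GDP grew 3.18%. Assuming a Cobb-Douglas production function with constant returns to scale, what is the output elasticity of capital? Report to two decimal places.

gY = gA + α·gK + (1−α)·gL, so gY − gA − gL = α(gK − gL).
3.18 − 0.03 − 1.08 = α × (10.08 − 1.08).
2.07 = 9 α, so α = 0.23.

0.23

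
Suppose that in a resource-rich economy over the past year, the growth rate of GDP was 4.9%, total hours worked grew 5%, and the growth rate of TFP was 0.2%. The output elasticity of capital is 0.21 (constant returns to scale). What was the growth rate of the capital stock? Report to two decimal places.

3.57%

Labor's share = 1 − 0.21 = 0.79.
gY = gA + 0.79×5 + 0.21×g.
0.21×g = 4.9 − 0.2 − 3.95 = 0.75.
g = 0.75 / 0.21 = 3.5714%.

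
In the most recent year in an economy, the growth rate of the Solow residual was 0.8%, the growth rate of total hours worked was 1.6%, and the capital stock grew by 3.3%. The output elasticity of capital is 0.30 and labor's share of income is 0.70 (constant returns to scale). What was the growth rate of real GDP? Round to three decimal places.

Real GDP growth was 2.910%.

Labor's share = 1 − 0.3 = 0.7.
The capital stock: 0.3 × 3.3 = 0.99 pp.
Total hours worked: 0.7 × 1.6 = 1.12 pp.
Output growth = 0.8 + 2.11 = 2.91%.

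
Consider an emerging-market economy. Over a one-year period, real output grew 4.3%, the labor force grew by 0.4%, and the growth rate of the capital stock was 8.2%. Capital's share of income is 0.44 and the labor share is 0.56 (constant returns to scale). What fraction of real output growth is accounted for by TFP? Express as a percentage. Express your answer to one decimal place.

Labor's share = 1 − 0.44 = 0.56.
The capital stock: 0.44 × 8.2 = 3.608 pp.
The labor force: 0.56 × 0.4 = 0.224 pp.
TFP growth = 4.3 − 3.832 = 0.468%.
TFP share of growth = 0.468 / 4.3 × 100 = 10.884%.

10.9%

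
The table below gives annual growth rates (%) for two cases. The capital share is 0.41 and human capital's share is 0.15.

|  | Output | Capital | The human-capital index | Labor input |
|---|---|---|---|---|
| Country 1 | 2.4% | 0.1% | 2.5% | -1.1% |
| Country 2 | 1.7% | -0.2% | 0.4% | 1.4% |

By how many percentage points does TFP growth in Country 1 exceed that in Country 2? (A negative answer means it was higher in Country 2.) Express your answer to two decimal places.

1.36 percentage points

Labor's share = 1 − 0.41 − 0.15 = 0.44.
Country 1: TFP = 2.4 − 0.041 − 0.375 + 0.484 = 2.468%.
Country 2: TFP = 1.7 + 0.082 − 0.06 − 0.616 = 1.106%.
Difference = 2.468 − (1.106) = 1.362 pp.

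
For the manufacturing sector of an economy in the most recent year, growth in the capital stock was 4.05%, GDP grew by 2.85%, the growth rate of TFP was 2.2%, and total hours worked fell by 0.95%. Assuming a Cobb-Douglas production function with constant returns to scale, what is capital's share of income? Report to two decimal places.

gY = gA + α·gK + (1−α)·gL, so gY − gA − gL = α(gK − gL).
2.85 − 2.2 + 0.95 = α × (4.05 − (-0.95)).
1.6 = 5 α, so α = 0.32.

Capital's share of income is 0.32.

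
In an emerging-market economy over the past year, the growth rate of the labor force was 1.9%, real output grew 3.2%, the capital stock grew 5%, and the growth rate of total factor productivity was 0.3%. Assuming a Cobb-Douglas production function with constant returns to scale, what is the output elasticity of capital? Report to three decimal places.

The output elasticity of capital is 0.323.

gY = gA + α·gK + (1−α)·gL, so gY − gA − gL = α(gK − gL).
3.2 − 0.3 − 1.9 = α × (5 − 1.9).
1 = 3.1 α, so α = 0.32258.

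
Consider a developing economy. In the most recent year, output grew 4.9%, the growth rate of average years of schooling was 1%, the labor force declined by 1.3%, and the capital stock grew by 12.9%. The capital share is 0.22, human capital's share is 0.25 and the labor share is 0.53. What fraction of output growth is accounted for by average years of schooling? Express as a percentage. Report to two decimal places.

Average years of schooling contributed 0.25 × 1 = 0.25 pp.
Share of growth = 0.25 / 4.9 × 100 = 5.102%.

5.10%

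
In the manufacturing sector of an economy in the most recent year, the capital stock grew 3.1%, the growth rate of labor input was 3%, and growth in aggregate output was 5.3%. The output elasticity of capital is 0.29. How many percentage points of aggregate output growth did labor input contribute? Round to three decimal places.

Labor's share = 1 − 0.29 = 0.71.
Contribution = share × growth = 0.71 × 3 = 2.13 pp.

2.130 pp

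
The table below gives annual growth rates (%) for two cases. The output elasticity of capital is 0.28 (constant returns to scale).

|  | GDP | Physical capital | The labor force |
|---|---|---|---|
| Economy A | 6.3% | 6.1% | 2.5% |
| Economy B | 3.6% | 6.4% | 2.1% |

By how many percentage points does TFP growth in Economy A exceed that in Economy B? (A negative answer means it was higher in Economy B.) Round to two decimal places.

Labor's share = 1 − 0.28 = 0.72.
Economy A: TFP = 6.3 − 1.708 − 1.8 = 2.792%.
Economy B: TFP = 3.6 − 1.792 − 1.512 = 0.296%.
Difference = 2.792 − (0.296) = 2.496 pp.

2.50 percentage points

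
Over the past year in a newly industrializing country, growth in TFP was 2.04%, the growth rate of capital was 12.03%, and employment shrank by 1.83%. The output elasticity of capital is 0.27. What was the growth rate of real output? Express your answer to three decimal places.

3.952%

Labor's share = 1 − 0.27 = 0.73.
Capital: 0.27 × 12.03 = 3.2481 pp.
Employment: 0.73 × (-1.83) = -1.3359 pp.
Output growth = 2.04 + 1.9122 = 3.9522%.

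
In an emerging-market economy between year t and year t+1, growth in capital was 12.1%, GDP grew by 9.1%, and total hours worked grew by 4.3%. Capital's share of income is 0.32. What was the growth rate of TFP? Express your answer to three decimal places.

TFP grew 2.304%.

Labor's share = 1 − 0.32 = 0.68.
Capital: 0.32 × 12.1 = 3.872 pp.
Total hours worked: 0.68 × 4.3 = 2.924 pp.
TFP growth = 9.1 − 6.796 = 2.304%.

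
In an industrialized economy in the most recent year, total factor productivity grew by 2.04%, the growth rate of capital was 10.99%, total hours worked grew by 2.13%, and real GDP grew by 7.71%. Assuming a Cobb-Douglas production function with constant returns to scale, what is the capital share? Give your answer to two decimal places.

gY = gA + α·gK + (1−α)·gL, so gY − gA − gL = α(gK − gL).
7.71 − 2.04 − 2.13 = α × (10.99 − 2.13).
3.54 = 8.86 α, so α = 0.3995.

α = 0.40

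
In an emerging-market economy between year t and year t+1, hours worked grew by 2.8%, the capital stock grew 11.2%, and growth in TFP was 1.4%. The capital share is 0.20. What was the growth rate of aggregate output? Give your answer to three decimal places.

Aggregate output grew 5.880%.

Labor's share = 1 − 0.2 = 0.8.
The capital stock: 0.2 × 11.2 = 2.24 pp.
Hours worked: 0.8 × 2.8 = 2.24 pp.
Output growth = 1.4 + 4.48 = 5.88%.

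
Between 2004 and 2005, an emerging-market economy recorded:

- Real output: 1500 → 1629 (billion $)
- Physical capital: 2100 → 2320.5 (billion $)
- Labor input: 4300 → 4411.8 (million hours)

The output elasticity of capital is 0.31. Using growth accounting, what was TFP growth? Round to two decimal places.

Real output growth = (1629 − 1500) / 1500 = 8.6%.
Physical capital growth = (2320.5 − 2100) / 2100 = 10.5%.
Labor input growth = (4411.8 − 4300) / 4300 = 2.6%.
Labor's share = 1 − 0.31 = 0.69.
Physical capital: 0.31 × 10.5 = 3.255 pp.
Labor input: 0.69 × 2.6 = 1.794 pp.
TFP growth = 8.6 − 5.049 = 3.551%.

3.55%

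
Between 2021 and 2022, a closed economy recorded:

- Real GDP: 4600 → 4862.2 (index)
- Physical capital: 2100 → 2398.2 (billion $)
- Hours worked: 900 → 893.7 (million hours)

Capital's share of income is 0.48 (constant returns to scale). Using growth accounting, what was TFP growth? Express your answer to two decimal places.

-0.75%

Real GDP growth = (4862.2 − 4600) / 4600 = 5.7%.
Physical capital growth = (2398.2 − 2100) / 2100 = 14.2%.
Hours worked growth = (893.7 − 900) / 900 = -0.7%.
Labor's share = 1 − 0.48 = 0.52.
Physical capital: 0.48 × 14.2 = 6.816 pp.
Hours worked: 0.52 × (-0.7) = -0.364 pp.
TFP growth = 5.7 − 6.452 = -0.752%.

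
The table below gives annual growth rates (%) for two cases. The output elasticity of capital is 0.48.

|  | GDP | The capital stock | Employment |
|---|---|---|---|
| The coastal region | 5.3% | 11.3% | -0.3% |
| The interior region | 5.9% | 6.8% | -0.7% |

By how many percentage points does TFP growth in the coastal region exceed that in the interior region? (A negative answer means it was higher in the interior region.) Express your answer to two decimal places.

Labor's share = 1 − 0.48 = 0.52.
The coastal region: TFP = 5.3 − 5.424 + 0.156 = 0.032%.
The interior region: TFP = 5.9 − 3.264 + 0.364 = 3%.
Difference = 0.032 − (3) = -2.968 pp.

-2.97 percentage points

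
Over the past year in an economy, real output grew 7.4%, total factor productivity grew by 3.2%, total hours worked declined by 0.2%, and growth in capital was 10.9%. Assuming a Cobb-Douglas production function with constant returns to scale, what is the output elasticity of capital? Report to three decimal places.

α = 0.396

gY = gA + α·gK + (1−α)·gL, so gY − gA − gL = α(gK − gL).
7.4 − 3.2 + 0.2 = α × (10.9 − (-0.2)).
4.4 = 11.1 α, so α = 0.3964.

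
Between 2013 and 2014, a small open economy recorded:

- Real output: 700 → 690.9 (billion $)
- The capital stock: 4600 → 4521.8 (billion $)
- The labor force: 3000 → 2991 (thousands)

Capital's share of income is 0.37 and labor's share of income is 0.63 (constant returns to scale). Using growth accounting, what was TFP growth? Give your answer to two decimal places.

-0.48%

Real output growth = (690.9 − 700) / 700 = -1.3%.
The capital stock growth = (4521.8 − 4600) / 4600 = -1.7%.
The labor force growth = (2991 − 3000) / 3000 = -0.3%.
Labor's share = 1 − 0.37 = 0.63.
The capital stock: 0.37 × (-1.7) = -0.629 pp.
The labor force: 0.63 × (-0.3) = -0.189 pp.
TFP growth = -1.3 + 0.818 = -0.482%.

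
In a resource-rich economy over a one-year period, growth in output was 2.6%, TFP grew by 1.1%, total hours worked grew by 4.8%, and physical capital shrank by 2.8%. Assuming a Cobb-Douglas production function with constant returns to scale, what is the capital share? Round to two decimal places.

The capital share is 0.43.

gY = gA + α·gK + (1−α)·gL, so gY − gA − gL = α(gK − gL).
2.6 − 1.1 − 4.8 = α × (-2.8 − 4.8).
-3.3 = -7.6 α, so α = 0.4342.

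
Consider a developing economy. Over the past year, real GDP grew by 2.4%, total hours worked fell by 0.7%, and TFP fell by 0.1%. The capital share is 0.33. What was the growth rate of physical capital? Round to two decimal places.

9.00%

Labor's share = 1 − 0.33 = 0.67.
gY = gA + 0.67×(-0.7) + 0.33×g.
0.33×g = 2.4 + 0.1 + 0.469 = 2.969.
g = 2.969 / 0.33 = 8.997%.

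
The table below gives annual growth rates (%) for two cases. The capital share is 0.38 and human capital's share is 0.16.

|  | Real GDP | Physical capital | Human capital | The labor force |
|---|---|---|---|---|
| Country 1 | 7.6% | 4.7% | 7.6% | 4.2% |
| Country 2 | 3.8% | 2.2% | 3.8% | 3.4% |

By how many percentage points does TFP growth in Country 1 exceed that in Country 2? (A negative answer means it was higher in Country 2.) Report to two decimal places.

Labor's share = 1 − 0.38 − 0.16 = 0.46.
Country 1: TFP = 7.6 − 1.786 − 1.216 − 1.932 = 2.666%.
Country 2: TFP = 3.8 − 0.836 − 0.608 − 1.564 = 0.792%.
Difference = 2.666 − (0.792) = 1.874 pp.

1.87 percentage points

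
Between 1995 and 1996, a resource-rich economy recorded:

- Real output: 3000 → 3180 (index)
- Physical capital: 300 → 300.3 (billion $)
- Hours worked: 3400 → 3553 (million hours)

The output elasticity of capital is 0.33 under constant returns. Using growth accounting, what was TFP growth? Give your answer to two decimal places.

Real output growth = (3180 − 3000) / 3000 = 6%.
Physical capital growth = (300.3 − 300) / 300 = 0.1%.
Hours worked growth = (3553 − 3400) / 3400 = 4.5%.
Labor's share = 1 − 0.33 = 0.67.
Physical capital: 0.33 × 0.1 = 0.033 pp.
Hours worked: 0.67 × 4.5 = 3.015 pp.
TFP growth = 6 − 3.048 = 2.952%.

2.95%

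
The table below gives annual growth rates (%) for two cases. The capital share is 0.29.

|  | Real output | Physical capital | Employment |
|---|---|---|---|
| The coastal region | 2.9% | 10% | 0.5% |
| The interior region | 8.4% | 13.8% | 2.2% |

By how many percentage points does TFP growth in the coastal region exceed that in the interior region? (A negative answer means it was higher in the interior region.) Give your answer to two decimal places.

-3.19 percentage points

Labor's share = 1 − 0.29 = 0.71.
The coastal region: TFP = 2.9 − 2.9 − 0.355 = -0.355%.
The interior region: TFP = 8.4 − 4.002 − 1.562 = 2.836%.
Difference = -0.355 − (2.836) = -3.191 pp.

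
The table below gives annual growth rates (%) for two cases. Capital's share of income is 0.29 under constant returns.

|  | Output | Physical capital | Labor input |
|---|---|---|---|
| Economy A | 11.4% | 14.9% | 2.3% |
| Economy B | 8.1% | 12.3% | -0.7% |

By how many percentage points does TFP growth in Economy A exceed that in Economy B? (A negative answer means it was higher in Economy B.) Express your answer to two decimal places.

0.42 percentage points

Labor's share = 1 − 0.29 = 0.71.
Economy A: TFP = 11.4 − 4.321 − 1.633 = 5.446%.
Economy B: TFP = 8.1 − 3.567 + 0.497 = 5.03%.
Difference = 5.446 − (5.03) = 0.416 pp.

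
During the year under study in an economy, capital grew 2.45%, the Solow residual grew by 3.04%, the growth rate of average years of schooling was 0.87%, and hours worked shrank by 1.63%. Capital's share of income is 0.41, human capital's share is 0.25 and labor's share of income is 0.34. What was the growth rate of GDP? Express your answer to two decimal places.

3.71%

Labor's share = 1 − 0.41 − 0.25 = 0.34.
Capital: 0.41 × 2.45 = 1.0045 pp.
Average years of schooling: 0.25 × 0.87 = 0.2175 pp.
Hours worked: 0.34 × (-1.63) = -0.5542 pp.
Output growth = 3.04 + 0.6678 = 3.7078%.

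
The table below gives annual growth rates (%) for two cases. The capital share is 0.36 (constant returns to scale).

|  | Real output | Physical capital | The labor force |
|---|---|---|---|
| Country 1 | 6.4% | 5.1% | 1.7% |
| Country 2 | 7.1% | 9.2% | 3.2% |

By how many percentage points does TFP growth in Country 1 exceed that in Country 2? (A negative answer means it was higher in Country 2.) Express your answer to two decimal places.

1.74 percentage points

Labor's share = 1 − 0.36 = 0.64.
Country 1: TFP = 6.4 − 1.836 − 1.088 = 3.476%.
Country 2: TFP = 7.1 − 3.312 − 2.048 = 1.74%.
Difference = 3.476 − (1.74) = 1.736 pp.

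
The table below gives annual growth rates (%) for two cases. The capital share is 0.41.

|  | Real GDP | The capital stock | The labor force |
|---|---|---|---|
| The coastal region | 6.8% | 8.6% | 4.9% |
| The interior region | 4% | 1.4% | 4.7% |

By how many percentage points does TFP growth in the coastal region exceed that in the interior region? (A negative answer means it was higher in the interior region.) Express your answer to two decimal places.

-0.27 percentage points

Labor's share = 1 − 0.41 = 0.59.
The coastal region: TFP = 6.8 − 3.526 − 2.891 = 0.383%.
The interior region: TFP = 4 − 0.574 − 2.773 = 0.653%.
Difference = 0.383 − (0.653) = -0.27 pp.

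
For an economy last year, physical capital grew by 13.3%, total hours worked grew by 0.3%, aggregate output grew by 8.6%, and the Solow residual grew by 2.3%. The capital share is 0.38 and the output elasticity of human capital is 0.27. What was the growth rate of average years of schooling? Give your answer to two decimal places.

Labor's share = 1 − 0.38 − 0.27 = 0.35.
gY = gA + 0.38×13.3 + 0.35×0.3 + 0.27×g.
0.27×g = 8.6 − 2.3 − 5.159 = 1.141.
g = 1.141 / 0.27 = 4.2259%.

4.23%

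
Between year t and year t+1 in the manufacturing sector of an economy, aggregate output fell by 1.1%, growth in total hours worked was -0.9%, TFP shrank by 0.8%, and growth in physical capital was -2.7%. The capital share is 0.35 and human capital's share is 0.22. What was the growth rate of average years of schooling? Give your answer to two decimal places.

Labor's share = 1 − 0.35 − 0.22 = 0.43.
gY = gA + 0.35×(-2.7) + 0.43×(-0.9) + 0.22×g.
0.22×g = -1.1 + 0.8 + 1.332 = 1.032.
g = 1.032 / 0.22 = 4.6909%.

4.69%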